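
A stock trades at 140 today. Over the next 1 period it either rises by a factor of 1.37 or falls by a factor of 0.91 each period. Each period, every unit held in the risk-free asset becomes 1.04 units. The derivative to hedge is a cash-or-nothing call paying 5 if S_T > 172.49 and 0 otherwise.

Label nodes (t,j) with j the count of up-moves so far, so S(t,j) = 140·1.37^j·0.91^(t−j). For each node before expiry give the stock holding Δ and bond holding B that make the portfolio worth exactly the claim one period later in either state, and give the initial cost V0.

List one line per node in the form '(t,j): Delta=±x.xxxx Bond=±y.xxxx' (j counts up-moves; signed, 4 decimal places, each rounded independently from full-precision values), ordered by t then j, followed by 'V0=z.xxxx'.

No-arbitrage ⇒ martingale measure with p* = (R−d)/(u−d) = 0.2826.
Terminal payoffs: V(1,0)=0.0000, V(1,1)=5.0000
  t=0,j=0: stock 140.0000 → up 191.8000 (V=5.0000), down 127.4000 (V=0.0000). Price 1.3587; hedge Δ=0.0776, bond B=-9.5109.
Self-financing check: at every node Δ·S+B equals the discounted successor values.

(0,0): Delta=0.0776 Bond=-9.5109
V0=1.3587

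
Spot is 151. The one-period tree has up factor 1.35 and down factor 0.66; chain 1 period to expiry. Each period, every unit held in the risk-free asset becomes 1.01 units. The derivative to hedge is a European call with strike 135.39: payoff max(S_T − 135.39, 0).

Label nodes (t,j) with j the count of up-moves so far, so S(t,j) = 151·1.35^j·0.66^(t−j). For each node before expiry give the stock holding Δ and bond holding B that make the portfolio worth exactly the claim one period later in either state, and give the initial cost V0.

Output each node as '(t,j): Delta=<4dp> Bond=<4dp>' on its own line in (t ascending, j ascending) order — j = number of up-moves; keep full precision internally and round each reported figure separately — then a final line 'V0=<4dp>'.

(0,0): Delta=0.6571 Bond=-64.8351
V0=34.3823

Under the risk-neutral measure, an up-move has probability p* = (R−d)/(u−d) = 0.5072 and values discount at R = 1.01.
At expiry t=1: V(1,0)=0.0000, V(1,1)=68.4600
  t=0,j=0: stock 151.0000 → up 203.8500 (V=68.4600), down 99.6600 (V=0.0000). Price 34.3823; hedge Δ=0.6571, bond B=-64.8351.
Root portfolio cost Δ·151+B reproduces V0=34.3823.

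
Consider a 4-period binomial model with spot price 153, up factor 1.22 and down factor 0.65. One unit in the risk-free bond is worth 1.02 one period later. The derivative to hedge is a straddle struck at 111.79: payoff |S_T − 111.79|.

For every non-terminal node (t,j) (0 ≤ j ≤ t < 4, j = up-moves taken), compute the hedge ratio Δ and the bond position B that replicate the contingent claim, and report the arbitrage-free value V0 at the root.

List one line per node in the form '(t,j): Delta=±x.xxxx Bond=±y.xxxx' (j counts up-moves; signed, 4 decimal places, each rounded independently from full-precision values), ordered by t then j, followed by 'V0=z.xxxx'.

(0,0): Delta=0.5954 Bond=-17.5114
(1,0): Delta=-0.0170 Bond=43.0426
(1,1): Delta=0.7718 Bond=-50.7828
(2,0): Delta=-1.0000 Bond=107.4491
(2,1): Delta=0.2661 Bond=9.5545
(2,2): Delta=0.9174 Bond=-84.9622
(3,0): Delta=-1.0000 Bond=109.5980
(3,1): Delta=-1.0000 Bond=109.5980
(3,2): Delta=0.6308 Bond=-44.2288
(3,3): Delta=1.0000 Bond=-109.5980
V0=73.5912

The replicating-portfolio and risk-neutral prices coincide; use p* = (1.02−0.65)/(1.22−0.65) = 0.6491 for the latter.
At expiry t=4: V(4,0)=84.4785, V(4,1)=60.5285, V(4,2)=15.5761, V(4,3)=68.7961, V(4,4)=227.1562
Node (3,0) S=42.0176: V=(p*·60.5285+(1−p*)·84.4785)/1.02=67.5804; Δ=(60.5285−84.4785)/(51.2615−27.3115)=-1.0000; B=V−Δ·S=109.5980
Node (3,1) S=78.8638: V=(p*·15.5761+(1−p*)·60.5285)/1.02=30.7342; Δ=(15.5761−60.5285)/(96.2139−51.2615)=-1.0000; B=V−Δ·S=109.5980
Node (3,2) S=148.0214: V=(p*·68.7961+(1−p*)·15.5761)/1.02=49.1396; Δ=(68.7961−15.5761)/(180.5861−96.2139)=0.6308; B=V−Δ·S=-44.2288
Node (3,3) S=277.8247: V=(p*·227.1562+(1−p*)·68.7961)/1.02=168.2267; Δ=(227.1562−68.7961)/(338.9462−180.5861)=1.0000; B=V−Δ·S=-109.5980
Node (2,0) S=64.6425: V=(p*·30.7342+(1−p*)·67.5804)/1.02=42.8066; Δ=(30.7342−67.5804)/(78.8639−42.0176)=-1.0000; B=V−Δ·S=107.4491
Node (2,1) S=121.3290: V=(p*·49.1396+(1−p*)·30.7342)/1.02=41.8447; Δ=(49.1396−30.7342)/(148.0214−78.8639)=0.2661; B=V−Δ·S=9.5545
Node (2,2) S=227.7252: V=(p*·168.2267+(1−p*)·49.1396)/1.02=123.9625; Δ=(168.2267−49.1396)/(277.8247−148.0214)=0.9174; B=V−Δ·S=-84.9622
Node (1,0) S=99.4500: V=(p*·41.8447+(1−p*)·42.8066)/1.02=41.3551; Δ=(41.8447−42.8066)/(121.3290−64.6425)=-0.0170; B=V−Δ·S=43.0426
Node (1,1) S=186.6600: V=(p*·123.9625+(1−p*)·41.8447)/1.02=93.2836; Δ=(123.9625−41.8447)/(227.7252−121.3290)=0.7718; B=V−Δ·S=-50.7828
Node (0,0) S=153.0000: V=(p*·93.2836+(1−p*)·41.3551)/1.02=73.5912; Δ=(93.2836−41.3551)/(186.6600−99.4500)=0.5954; B=V−Δ·S=-17.5114
Self-financing check: at every node Δ·S+B equals the discounted successor values.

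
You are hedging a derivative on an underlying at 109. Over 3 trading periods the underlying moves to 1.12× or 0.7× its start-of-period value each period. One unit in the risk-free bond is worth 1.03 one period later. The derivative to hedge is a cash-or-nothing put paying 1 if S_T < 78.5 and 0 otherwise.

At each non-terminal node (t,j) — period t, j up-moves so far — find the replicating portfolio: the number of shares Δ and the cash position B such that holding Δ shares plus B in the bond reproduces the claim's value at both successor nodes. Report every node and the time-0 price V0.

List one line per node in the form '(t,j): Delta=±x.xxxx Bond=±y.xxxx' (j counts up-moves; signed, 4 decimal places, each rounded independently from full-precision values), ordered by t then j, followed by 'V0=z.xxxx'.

(0,0): Delta=-0.0069 Bond=0.8638
(1,0): Delta=-0.0238 Bond=2.1769
(1,1): Delta=-0.0041 Bond=0.5386
(2,0): Delta=0.0000 Bond=0.9709
(2,1): Delta=-0.0279 Bond=2.5890
(2,2): Delta=0.0000 Bond=0.0000
V0=0.1081

Risk-neutral probability p* = (R−d)/(u−d) = (1.03−0.7)/(1.12−0.7) = 0.7857.
Terminal payoffs: V(3,0)=1.0000, V(3,1)=1.0000, V(3,2)=0.0000, V(3,3)=0.0000
  t=2,j=0: stock 53.4100 → up 59.8192 (V=1.0000), down 37.3870 (V=1.0000). Price 0.9709; hedge Δ=0.0000, bond B=0.9709.
  t=2,j=1: stock 85.4560 → up 95.7107 (V=0.0000), down 59.8192 (V=1.0000). Price 0.2080; hedge Δ=-0.0279, bond B=2.5890.
  t=2,j=2: stock 136.7296 → up 153.1372 (V=0.0000), down 95.7107 (V=0.0000). Price 0.0000; hedge Δ=0.0000, bond B=0.0000.
  t=1,j=0: stock 76.3000 → up 85.4560 (V=0.2080), down 53.4100 (V=0.9709). Price 0.3607; hedge Δ=-0.0238, bond B=2.1769.
  t=1,j=1: stock 122.0800 → up 136.7296 (V=0.0000), down 85.4560 (V=0.2080). Price 0.0433; hedge Δ=-0.0041, bond B=0.5386.
  t=0,j=0: stock 109.0000 → up 122.0800 (V=0.0433), down 76.3000 (V=0.3607). Price 0.1081; hedge Δ=-0.0069, bond B=0.8638.
The time-0 hedge costs 0.1081, which is the no-arbitrage price.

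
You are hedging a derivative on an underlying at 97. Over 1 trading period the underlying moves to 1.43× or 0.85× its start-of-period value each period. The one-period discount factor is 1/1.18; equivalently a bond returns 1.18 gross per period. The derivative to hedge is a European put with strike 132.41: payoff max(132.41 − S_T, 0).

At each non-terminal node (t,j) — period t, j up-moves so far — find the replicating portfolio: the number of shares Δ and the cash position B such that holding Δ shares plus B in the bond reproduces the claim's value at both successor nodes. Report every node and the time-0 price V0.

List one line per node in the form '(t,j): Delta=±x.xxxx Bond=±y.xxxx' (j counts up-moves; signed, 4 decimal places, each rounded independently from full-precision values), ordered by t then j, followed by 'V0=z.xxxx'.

Risk-neutral probability p* = (R−d)/(u−d) = (1.18−0.85)/(1.43−0.85) = 0.5690.
Terminal payoffs: V(1,0)=49.9600, V(1,1)=0.0000
(0,0): S=97.0000. Δ = (V_up−V_dn)/(S_up−S_dn) = (0.0000−49.9600)/(138.7100−82.4500) = -0.8880. V = [p*·0.0000 + (1−p*)·49.9600]/1.18 = 18.2496. B = V − Δ·S = 104.3875.
Check: Δ(0,0)·S0 + B(0,0) = 18.2496 = V0.

(0,0): Delta=-0.8880 Bond=104.3875
V0=18.2496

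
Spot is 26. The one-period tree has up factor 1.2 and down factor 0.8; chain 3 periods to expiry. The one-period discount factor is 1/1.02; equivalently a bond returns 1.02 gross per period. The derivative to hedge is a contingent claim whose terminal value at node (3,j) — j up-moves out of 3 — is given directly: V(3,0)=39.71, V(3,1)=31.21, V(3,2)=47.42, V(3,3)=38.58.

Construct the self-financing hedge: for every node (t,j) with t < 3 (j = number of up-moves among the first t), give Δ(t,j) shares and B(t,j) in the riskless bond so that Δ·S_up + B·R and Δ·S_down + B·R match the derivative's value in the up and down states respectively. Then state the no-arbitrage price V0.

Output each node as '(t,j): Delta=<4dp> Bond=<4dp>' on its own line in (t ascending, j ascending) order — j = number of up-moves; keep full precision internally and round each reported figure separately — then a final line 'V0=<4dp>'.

The replicating-portfolio and risk-neutral prices coincide; use p* = (1.02−0.8)/(1.2−0.8) = 0.5500 for the latter.
Payoff layer (t=3): V(3,0)=39.7100, V(3,1)=31.2100, V(3,2)=47.4200, V(3,3)=38.5800
  t=2,j=0: stock 16.6400 → up 19.9680 (V=31.2100), down 13.3120 (V=39.7100). Price 34.3480; hedge Δ=-1.2770, bond B=55.5980.
  t=2,j=1: stock 24.9600 → up 29.9520 (V=47.4200), down 19.9680 (V=31.2100). Price 39.3387; hedge Δ=1.6236, bond B=-1.1863.
  t=2,j=2: stock 37.4400 → up 44.9280 (V=38.5800), down 29.9520 (V=47.4200). Price 41.7235; hedge Δ=-0.5903, bond B=63.8235.
  t=1,j=0: stock 20.8000 → up 24.9600 (V=39.3387), down 16.6400 (V=34.3480). Price 36.3656; hedge Δ=0.5998, bond B=23.8889.
  t=1,j=1: stock 31.2000 → up 37.4400 (V=41.7235), down 24.9600 (V=39.3387). Price 39.8533; hedge Δ=0.1911, bond B=33.8913.
  t=0,j=0: stock 26.0000 → up 31.2000 (V=39.8533), down 20.8000 (V=36.3656). Price 37.5332; hedge Δ=0.3354, bond B=28.8139.
Check: Δ(0,0)·S0 + B(0,0) = 37.5332 = V0.

(0,0): Delta=0.3354 Bond=28.8139
(1,0): Delta=0.5998 Bond=23.8889
(1,1): Delta=0.1911 Bond=33.8913
(2,0): Delta=-1.2770 Bond=55.5980
(2,1): Delta=1.6236 Bond=-1.1863
(2,2): Delta=-0.5903 Bond=63.8235
V0=37.5332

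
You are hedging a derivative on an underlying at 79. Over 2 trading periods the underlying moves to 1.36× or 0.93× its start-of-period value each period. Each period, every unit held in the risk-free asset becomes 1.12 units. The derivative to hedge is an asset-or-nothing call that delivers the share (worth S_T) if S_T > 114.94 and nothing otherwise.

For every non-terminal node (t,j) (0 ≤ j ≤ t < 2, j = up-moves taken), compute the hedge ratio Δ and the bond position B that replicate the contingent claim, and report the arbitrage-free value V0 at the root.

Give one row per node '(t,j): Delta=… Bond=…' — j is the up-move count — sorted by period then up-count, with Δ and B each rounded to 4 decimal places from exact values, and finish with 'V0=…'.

Under the risk-neutral measure, an up-move has probability p* = (R−d)/(u−d) = 0.4419 and values discount at R = 1.12.
Payoff layer (t=2): V(2,0)=0.0000, V(2,1)=0.0000, V(2,2)=146.1184
(1,0): S=73.4700. Δ = (V_up−V_dn)/(S_up−S_dn) = (0.0000−0.0000)/(99.9192−68.3271) = 0.0000. V = [p*·0.0000 + (1−p*)·0.0000]/1.12 = 0.0000. B = V − Δ·S = 0.0000.
(1,1): S=107.4400. Δ = (V_up−V_dn)/(S_up−S_dn) = (146.1184−0.0000)/(146.1184−99.9192) = 3.1628. V = [p*·146.1184 + (1−p*)·0.0000]/1.12 = 57.6464. B = V − Δ·S = -282.1639.
(0,0): S=79.0000. Δ = (V_up−V_dn)/(S_up−S_dn) = (57.6464−0.0000)/(107.4400−73.4700) = 1.6970. V = [p*·57.6464 + (1−p*)·0.0000]/1.12 = 22.7425. B = V − Δ·S = -111.3188.
Check: Δ(0,0)·S0 + B(0,0) = 22.7425 = V0.

(0,0): Delta=1.6970 Bond=-111.3188
(1,0): Delta=0.0000 Bond=0.0000
(1,1): Delta=3.1628 Bond=-282.1639
V0=22.7425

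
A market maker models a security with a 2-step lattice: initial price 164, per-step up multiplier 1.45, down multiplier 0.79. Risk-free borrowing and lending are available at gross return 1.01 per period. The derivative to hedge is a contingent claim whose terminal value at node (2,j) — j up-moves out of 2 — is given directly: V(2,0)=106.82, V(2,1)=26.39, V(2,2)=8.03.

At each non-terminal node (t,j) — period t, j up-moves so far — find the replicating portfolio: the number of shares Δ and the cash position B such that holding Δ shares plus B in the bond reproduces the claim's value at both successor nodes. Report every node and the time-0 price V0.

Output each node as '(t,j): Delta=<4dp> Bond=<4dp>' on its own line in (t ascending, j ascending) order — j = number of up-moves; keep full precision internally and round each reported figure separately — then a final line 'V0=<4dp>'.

The replicating-portfolio and risk-neutral prices coincide; use p* = (1.01−0.79)/(1.45−0.79) = 0.3333 for the latter.
Terminal values V(2,·): V(2,0)=106.8200, V(2,1)=26.3900, V(2,2)=8.0300
  t=1,j=0: stock 129.5600 → up 187.8620 (V=26.3900), down 102.3524 (V=106.8200). Price 79.2178; hedge Δ=-0.9406, bond B=201.0815.
  t=1,j=1: stock 237.8000 → up 344.8100 (V=8.0300), down 187.8620 (V=26.3900). Price 20.0693; hedge Δ=-0.1170, bond B=47.8875.
  t=0,j=0: stock 164.0000 → up 237.8000 (V=20.0693), down 129.5600 (V=79.2178). Price 58.9125; hedge Δ=-0.5465, bond B=148.5315.
The time-0 hedge costs 58.9125, which is the no-arbitrage price.

(0,0): Delta=-0.5465 Bond=148.5315
(1,0): Delta=-0.9406 Bond=201.0815
(1,1): Delta=-0.1170 Bond=47.8875
V0=58.9125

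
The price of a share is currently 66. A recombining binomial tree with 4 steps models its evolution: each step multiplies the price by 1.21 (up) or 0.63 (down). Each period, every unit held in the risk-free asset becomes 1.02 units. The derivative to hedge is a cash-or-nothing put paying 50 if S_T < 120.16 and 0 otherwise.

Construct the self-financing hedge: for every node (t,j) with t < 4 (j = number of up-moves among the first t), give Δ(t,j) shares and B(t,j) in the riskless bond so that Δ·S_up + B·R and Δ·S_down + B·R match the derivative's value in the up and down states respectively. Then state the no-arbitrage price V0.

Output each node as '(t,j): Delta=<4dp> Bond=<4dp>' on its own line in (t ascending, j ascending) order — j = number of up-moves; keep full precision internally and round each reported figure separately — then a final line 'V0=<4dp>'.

(0,0): Delta=-0.3742 Bond=61.4466
(1,0): Delta=0.0000 Bond=47.1161
(1,1): Delta=-0.4691 Bond=70.2557
(2,0): Delta=0.0000 Bond=48.0584
(2,1): Delta=0.0000 Bond=48.0584
(2,2): Delta=-0.5881 Bond=83.1594
(3,0): Delta=0.0000 Bond=49.0196
(3,1): Delta=0.0000 Bond=49.0196
(3,2): Delta=0.0000 Bond=49.0196
(3,3): Delta=-0.7373 Bond=102.2650
V0=36.7491

Under the risk-neutral measure, an up-move has probability p* = (R−d)/(u−d) = 0.6724 and values discount at R = 1.02.
Terminal payoffs: V(4,0)=50.0000, V(4,1)=50.0000, V(4,2)=50.0000, V(4,3)=50.0000, V(4,4)=0.0000
Node (3,0) S=16.5031: V=(p*·50.0000+(1−p*)·50.0000)/1.02=49.0196; Δ=(50.0000−50.0000)/(19.9688−10.3970)=0.0000; B=V−Δ·S=49.0196
Node (3,1) S=31.6964: V=(p*·50.0000+(1−p*)·50.0000)/1.02=49.0196; Δ=(50.0000−50.0000)/(38.3527−19.9688)=0.0000; B=V−Δ·S=49.0196
Node (3,2) S=60.8773: V=(p*·50.0000+(1−p*)·50.0000)/1.02=49.0196; Δ=(50.0000−50.0000)/(73.6615−38.3527)=0.0000; B=V−Δ·S=49.0196
Node (3,3) S=116.9230: V=(p*·0.0000+(1−p*)·50.0000)/1.02=16.0581; Δ=(0.0000−50.0000)/(141.4769−73.6615)=-0.7373; B=V−Δ·S=102.2650
Node (2,0) S=26.1954: V=(p*·49.0196+(1−p*)·49.0196)/1.02=48.0584; Δ=(49.0196−49.0196)/(31.6964−16.5031)=0.0000; B=V−Δ·S=48.0584
Node (2,1) S=50.3118: V=(p*·49.0196+(1−p*)·49.0196)/1.02=48.0584; Δ=(49.0196−49.0196)/(60.8773−31.6964)=0.0000; B=V−Δ·S=48.0584
Node (2,2) S=96.6306: V=(p*·16.0581+(1−p*)·49.0196)/1.02=26.3293; Δ=(16.0581−49.0196)/(116.9230−60.8773)=-0.5881; B=V−Δ·S=83.1594
Node (1,0) S=41.5800: V=(p*·48.0584+(1−p*)·48.0584)/1.02=47.1161; Δ=(48.0584−48.0584)/(50.3118−26.1954)=0.0000; B=V−Δ·S=47.1161
Node (1,1) S=79.8600: V=(p*·26.3293+(1−p*)·48.0584)/1.02=32.7916; Δ=(26.3293−48.0584)/(96.6306−50.3118)=-0.4691; B=V−Δ·S=70.2557
Node (0,0) S=66.0000: V=(p*·32.7916+(1−p*)·47.1161)/1.02=36.7491; Δ=(32.7916−47.1161)/(79.8600−41.5800)=-0.3742; B=V−Δ·S=61.4466
Self-financing check: at every node Δ·S+B equals the discounted successor values.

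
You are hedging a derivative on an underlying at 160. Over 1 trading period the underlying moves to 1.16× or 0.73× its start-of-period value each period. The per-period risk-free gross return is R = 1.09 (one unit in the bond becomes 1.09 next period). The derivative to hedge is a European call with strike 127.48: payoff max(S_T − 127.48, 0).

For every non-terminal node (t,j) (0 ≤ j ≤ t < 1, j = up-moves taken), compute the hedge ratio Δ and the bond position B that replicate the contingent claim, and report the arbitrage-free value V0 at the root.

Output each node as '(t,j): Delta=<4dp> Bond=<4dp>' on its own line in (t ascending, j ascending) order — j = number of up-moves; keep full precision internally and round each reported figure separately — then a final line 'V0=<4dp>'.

(0,0): Delta=0.8448 Bond=-90.5219
V0=44.6409

Risk-neutral probability p* = (R−d)/(u−d) = (1.09−0.73)/(1.16−0.73) = 0.8372.
Payoff layer (t=1): V(1,0)=0.0000, V(1,1)=58.1200
  t=0,j=0: stock 160.0000 → up 185.6000 (V=58.1200), down 116.8000 (V=0.0000). Price 44.6409; hedge Δ=0.8448, bond B=-90.5219.
The time-0 hedge costs 44.6409, which is the no-arbitrage price.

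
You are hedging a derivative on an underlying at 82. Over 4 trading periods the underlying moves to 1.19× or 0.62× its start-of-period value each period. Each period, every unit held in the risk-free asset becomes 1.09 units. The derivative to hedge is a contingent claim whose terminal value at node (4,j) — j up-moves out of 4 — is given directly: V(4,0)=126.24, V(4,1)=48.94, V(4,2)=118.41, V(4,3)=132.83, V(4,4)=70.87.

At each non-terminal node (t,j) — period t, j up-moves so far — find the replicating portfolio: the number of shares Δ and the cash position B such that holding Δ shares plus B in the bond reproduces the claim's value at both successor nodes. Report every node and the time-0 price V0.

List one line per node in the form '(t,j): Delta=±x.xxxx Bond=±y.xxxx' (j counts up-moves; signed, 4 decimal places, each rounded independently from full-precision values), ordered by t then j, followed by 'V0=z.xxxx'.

(0,0): Delta=-0.4081 Bond=104.9308
(1,0): Delta=0.7994 Bond=52.9822
(1,1): Delta=-0.5420 Bond=127.4368
(2,0): Delta=2.2325 Bond=12.5792
(2,1): Delta=0.6406 Bond=67.3616
(2,2): Delta=-0.6731 Bond=154.1283
(3,0): Delta=-6.9393 Bond=192.9548
(3,1): Delta=3.2492 Bond=-24.4256
(3,2): Delta=0.3514 Bond=94.2432
(3,3): Delta=-0.7867 Bond=183.6927
V0=71.4639

Risk-neutral probability p* = (R−d)/(u−d) = (1.09−0.62)/(1.19−0.62) = 0.8246.
Terminal values V(4,·): V(4,0)=126.2400, V(4,1)=48.9400, V(4,2)=118.4100, V(4,3)=132.8300, V(4,4)=70.8700
Node (3,0) S=19.5429: V=(p*·48.9400+(1−p*)·126.2400)/1.09=57.3407; Δ=(48.9400−126.2400)/(23.2560−12.1166)=-6.9393; B=V−Δ·S=192.9548
Node (3,1) S=37.5098: V=(p*·118.4100+(1−p*)·48.9400)/1.09=97.4516; Δ=(118.4100−48.9400)/(44.6366−23.2560)=3.2492; B=V−Δ·S=-24.4256
Node (3,2) S=71.9945: V=(p*·132.8300+(1−p*)·118.4100)/1.09=119.5414; Δ=(132.8300−118.4100)/(85.6735−44.6366)=0.3514; B=V−Δ·S=94.2432
Node (3,3) S=138.1830: V=(p*·70.8700+(1−p*)·132.8300)/1.09=74.9910; Δ=(70.8700−132.8300)/(164.4378−85.6735)=-0.7867; B=V−Δ·S=183.6927
Node (2,0) S=31.5208: V=(p*·97.4516+(1−p*)·57.3407)/1.09=82.9492; Δ=(97.4516−57.3407)/(37.5098−19.5429)=2.2325; B=V−Δ·S=12.5792
Node (2,1) S=60.4996: V=(p*·119.5414+(1−p*)·97.4516)/1.09=106.1156; Δ=(119.5414−97.4516)/(71.9945−37.5098)=0.6406; B=V−Δ·S=67.3616
Node (2,2) S=116.1202: V=(p*·74.9910+(1−p*)·119.5414)/1.09=75.9696; Δ=(74.9910−119.5414)/(138.1830−71.9945)=-0.6731; B=V−Δ·S=154.1283
Node (1,0) S=50.8400: V=(p*·106.1156+(1−p*)·82.9492)/1.09=93.6251; Δ=(106.1156−82.9492)/(60.4996−31.5208)=0.7994; B=V−Δ·S=52.9822
Node (1,1) S=97.5800: V=(p*·75.9696+(1−p*)·106.1156)/1.09=74.5490; Δ=(75.9696−106.1156)/(116.1202−60.4996)=-0.5420; B=V−Δ·S=127.4368
Node (0,0) S=82.0000: V=(p*·74.5490+(1−p*)·93.6251)/1.09=71.4639; Δ=(74.5490−93.6251)/(97.5800−50.8400)=-0.4081; B=V−Δ·S=104.9308
Root portfolio cost Δ·82+B reproduces V0=71.4639.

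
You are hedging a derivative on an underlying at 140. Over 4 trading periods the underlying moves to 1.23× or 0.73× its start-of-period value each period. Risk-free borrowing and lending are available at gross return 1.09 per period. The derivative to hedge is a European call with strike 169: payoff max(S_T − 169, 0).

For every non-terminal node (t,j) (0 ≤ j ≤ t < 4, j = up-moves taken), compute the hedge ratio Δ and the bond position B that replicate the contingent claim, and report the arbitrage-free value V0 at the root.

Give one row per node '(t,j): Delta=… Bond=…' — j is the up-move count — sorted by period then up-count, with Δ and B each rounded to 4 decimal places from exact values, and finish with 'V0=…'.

(0,0): Delta=0.6381 Bond=-54.2263
(1,0): Delta=0.1809 Bond=-12.3787
(1,1): Delta=0.7436 Bond=-77.2786
(2,0): Delta=0.0000 Bond=0.0000
(2,1): Delta=0.2226 Bond=-18.7401
(2,2): Delta=0.8639 Bond=-109.7034
(3,0): Delta=0.0000 Bond=0.0000
(3,1): Delta=0.0000 Bond=0.0000
(3,2): Delta=0.2740 Bond=-28.3704
(3,3): Delta=1.0000 Bond=-155.0459
V0=35.1042

The replicating-portfolio and risk-neutral prices coincide; use p* = (1.09−0.73)/(1.23−0.73) = 0.7200 for the latter.
Terminal values V(4,·): V(4,0)=0.0000, V(4,1)=0.0000, V(4,2)=0.0000, V(4,3)=21.1806, V(4,4)=151.4413
(3,0): S=54.4624. Δ = (V_up−V_dn)/(S_up−S_dn) = (0.0000−0.0000)/(66.9887−39.7575) = 0.0000. V = [p*·0.0000 + (1−p*)·0.0000]/1.09 = 0.0000. B = V − Δ·S = 0.0000.
(3,1): S=91.7654. Δ = (V_up−V_dn)/(S_up−S_dn) = (0.0000−0.0000)/(112.8714−66.9887) = 0.0000. V = [p*·0.0000 + (1−p*)·0.0000]/1.09 = 0.0000. B = V − Δ·S = 0.0000.
(3,2): S=154.6184. Δ = (V_up−V_dn)/(S_up−S_dn) = (21.1806−0.0000)/(190.1806−112.8714) = 0.2740. V = [p*·21.1806 + (1−p*)·0.0000]/1.09 = 13.9909. B = V − Δ·S = -28.3704.
(3,3): S=260.5214. Δ = (V_up−V_dn)/(S_up−S_dn) = (151.4413−21.1806)/(320.4413−190.1806) = 1.0000. V = [p*·151.4413 + (1−p*)·21.1806]/1.09 = 105.4755. B = V − Δ·S = -155.0459.
(2,0): S=74.6060. Δ = (V_up−V_dn)/(S_up−S_dn) = (0.0000−0.0000)/(91.7654−54.4624) = 0.0000. V = [p*·0.0000 + (1−p*)·0.0000]/1.09 = 0.0000. B = V − Δ·S = 0.0000.
(2,1): S=125.7060. Δ = (V_up−V_dn)/(S_up−S_dn) = (13.9909−0.0000)/(154.6184−91.7654) = 0.2226. V = [p*·13.9909 + (1−p*)·0.0000]/1.09 = 9.2417. B = V − Δ·S = -18.7401.
(2,2): S=211.8060. Δ = (V_up−V_dn)/(S_up−S_dn) = (105.4755−13.9909)/(260.5214−154.6184) = 0.8639. V = [p*·105.4755 + (1−p*)·13.9909]/1.09 = 73.2659. B = V − Δ·S = -109.7034.
(1,0): S=102.2000. Δ = (V_up−V_dn)/(S_up−S_dn) = (9.2417−0.0000)/(125.7060−74.6060) = 0.1809. V = [p*·9.2417 + (1−p*)·0.0000]/1.09 = 6.1046. B = V − Δ·S = -12.3787.
(1,1): S=172.2000. Δ = (V_up−V_dn)/(S_up−S_dn) = (73.2659−9.2417)/(211.8060−125.7060) = 0.7436. V = [p*·73.2659 + (1−p*)·9.2417]/1.09 = 50.7698. B = V − Δ·S = -77.2786.
(0,0): S=140.0000. Δ = (V_up−V_dn)/(S_up−S_dn) = (50.7698−6.1046)/(172.2000−102.2000) = 0.6381. V = [p*·50.7698 + (1−p*)·6.1046]/1.09 = 35.1042. B = V − Δ·S = -54.2263.
Root portfolio cost Δ·140+B reproduces V0=35.1042.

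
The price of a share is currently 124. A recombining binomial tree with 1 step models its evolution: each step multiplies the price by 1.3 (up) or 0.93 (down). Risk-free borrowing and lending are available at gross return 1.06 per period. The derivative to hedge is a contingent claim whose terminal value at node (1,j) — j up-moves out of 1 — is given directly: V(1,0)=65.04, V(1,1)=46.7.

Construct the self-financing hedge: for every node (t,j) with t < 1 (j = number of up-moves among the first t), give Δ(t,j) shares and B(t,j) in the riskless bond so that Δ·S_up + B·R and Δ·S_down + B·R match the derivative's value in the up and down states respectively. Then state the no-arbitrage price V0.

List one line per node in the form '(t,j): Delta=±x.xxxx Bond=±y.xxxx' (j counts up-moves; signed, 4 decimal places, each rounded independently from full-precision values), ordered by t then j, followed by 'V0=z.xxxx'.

(0,0): Delta=-0.3997 Bond=104.8470
V0=55.2794

No-arbitrage ⇒ martingale measure with p* = (R−d)/(u−d) = 0.3514.
At expiry t=1: V(1,0)=65.0400, V(1,1)=46.7000
  t=0,j=0: stock 124.0000 → up 161.2000 (V=46.7000), down 115.3200 (V=65.0400). Price 55.2794; hedge Δ=-0.3997, bond B=104.8470.
Each (Δ,B) replicates both successor values, so the strategy is self-financing and V0 is arbitrage-free.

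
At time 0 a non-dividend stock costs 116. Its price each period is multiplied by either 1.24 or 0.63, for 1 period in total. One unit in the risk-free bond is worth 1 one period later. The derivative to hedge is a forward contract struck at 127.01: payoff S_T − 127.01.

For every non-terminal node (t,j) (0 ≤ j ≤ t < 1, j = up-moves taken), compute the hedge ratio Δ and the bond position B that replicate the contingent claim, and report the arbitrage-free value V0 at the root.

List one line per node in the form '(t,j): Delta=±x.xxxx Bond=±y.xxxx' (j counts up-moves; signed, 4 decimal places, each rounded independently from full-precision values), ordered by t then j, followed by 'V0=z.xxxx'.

The replicating-portfolio and risk-neutral prices coincide; use p* = (1−0.63)/(1.24−0.63) = 0.6066 for the latter.
At expiry t=1: V(1,0)=-53.9300, V(1,1)=16.8300
Node (0,0) S=116.0000: V=(p*·16.8300+(1−p*)·-53.9300)/1=-11.0100; Δ=(16.8300−-53.9300)/(143.8400−73.0800)=1.0000; B=V−Δ·S=-127.0100
Root portfolio cost Δ·116+B reproduces V0=-11.0100.

(0,0): Delta=1.0000 Bond=-127.0100
V0=-11.0100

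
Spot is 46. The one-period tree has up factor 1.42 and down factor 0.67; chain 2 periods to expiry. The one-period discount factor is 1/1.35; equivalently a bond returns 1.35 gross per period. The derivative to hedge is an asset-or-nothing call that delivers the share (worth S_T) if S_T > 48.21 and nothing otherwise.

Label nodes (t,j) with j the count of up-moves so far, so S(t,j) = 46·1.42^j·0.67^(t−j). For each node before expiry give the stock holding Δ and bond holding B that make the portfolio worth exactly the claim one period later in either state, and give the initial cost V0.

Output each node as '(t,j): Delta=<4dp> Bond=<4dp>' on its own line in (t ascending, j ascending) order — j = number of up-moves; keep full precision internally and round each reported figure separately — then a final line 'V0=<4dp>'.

Under the risk-neutral measure, an up-move has probability p* = (R−d)/(u−d) = 0.9067 and values discount at R = 1.35.
Payoff layer (t=2): V(2,0)=0.0000, V(2,1)=0.0000, V(2,2)=92.7544
Node (1,0) S=30.8200: V=(p*·0.0000+(1−p*)·0.0000)/1.35=0.0000; Δ=(0.0000−0.0000)/(43.7644−20.6494)=0.0000; B=V−Δ·S=0.0000
Node (1,1) S=65.3200: V=(p*·92.7544+(1−p*)·0.0000)/1.35=62.2943; Δ=(92.7544−0.0000)/(92.7544−43.7644)=1.8933; B=V−Δ·S=-61.3782
Node (0,0) S=46.0000: V=(p*·62.2943+(1−p*)·0.0000)/1.35=41.8372; Δ=(62.2943−0.0000)/(65.3200−30.8200)=1.8056; B=V−Δ·S=-41.2219
Each (Δ,B) replicates both successor values, so the strategy is self-financing and V0 is arbitrage-free.

(0,0): Delta=1.8056 Bond=-41.2219
(1,0): Delta=0.0000 Bond=0.0000
(1,1): Delta=1.8933 Bond=-61.3782
V0=41.8372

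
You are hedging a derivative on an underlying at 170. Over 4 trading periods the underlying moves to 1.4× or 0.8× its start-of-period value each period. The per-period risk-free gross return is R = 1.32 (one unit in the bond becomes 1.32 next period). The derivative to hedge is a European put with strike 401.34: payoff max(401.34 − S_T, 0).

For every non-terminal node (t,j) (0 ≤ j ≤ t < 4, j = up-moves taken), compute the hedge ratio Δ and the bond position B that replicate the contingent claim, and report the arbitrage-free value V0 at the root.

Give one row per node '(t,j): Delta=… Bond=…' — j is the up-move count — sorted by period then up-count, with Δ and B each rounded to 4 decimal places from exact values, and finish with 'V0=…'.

Under the risk-neutral measure, an up-move has probability p* = (R−d)/(u−d) = 0.8667 and values discount at R = 1.32.
Payoff layer (t=4): V(4,0)=331.7080, V(4,1)=279.4840, V(4,2)=188.0920, V(4,3)=28.1560, V(4,4)=0.0000
Node (3,0) S=87.0400: V=(p*·279.4840+(1−p*)·331.7080)/1.32=217.0055; Δ=(279.4840−331.7080)/(121.8560−69.6320)=-1.0000; B=V−Δ·S=304.0455
Node (3,1) S=152.3200: V=(p*·188.0920+(1−p*)·279.4840)/1.32=151.7255; Δ=(188.0920−279.4840)/(213.2480−121.8560)=-1.0000; B=V−Δ·S=304.0455
Node (3,2) S=266.5600: V=(p*·28.1560+(1−p*)·188.0920)/1.32=37.4855; Δ=(28.1560−188.0920)/(373.1840−213.2480)=-1.0000; B=V−Δ·S=304.0455
Node (3,3) S=466.4800: V=(p*·0.0000+(1−p*)·28.1560)/1.32=2.8440; Δ=(0.0000−28.1560)/(653.0720−373.1840)=-0.1006; B=V−Δ·S=49.7707
Node (2,0) S=108.8000: V=(p*·151.7255+(1−p*)·217.0055)/1.32=121.5375; Δ=(151.7255−217.0055)/(152.3200−87.0400)=-1.0000; B=V−Δ·S=230.3375
Node (2,1) S=190.4000: V=(p*·37.4855+(1−p*)·151.7255)/1.32=39.9375; Δ=(37.4855−151.7255)/(266.5600−152.3200)=-1.0000; B=V−Δ·S=230.3375
Node (2,2) S=333.2000: V=(p*·2.8440+(1−p*)·37.4855)/1.32=5.6537; Δ=(2.8440−37.4855)/(466.4800−266.5600)=-0.1733; B=V−Δ·S=63.3894
Node (1,0) S=136.0000: V=(p*·39.9375+(1−p*)·121.5375)/1.32=38.4981; Δ=(39.9375−121.5375)/(190.4000−108.8000)=-1.0000; B=V−Δ·S=174.4981
Node (1,1) S=238.0000: V=(p*·5.6537+(1−p*)·39.9375)/1.32=7.7461; Δ=(5.6537−39.9375)/(333.2000−190.4000)=-0.2401; B=V−Δ·S=64.8857
Node (0,0) S=170.0000: V=(p*·7.7461+(1−p*)·38.4981)/1.32=8.9745; Δ=(7.7461−38.4981)/(238.0000−136.0000)=-0.3015; B=V−Δ·S=60.2278
Root portfolio cost Δ·170+B reproduces V0=8.9745.

(0,0): Delta=-0.3015 Bond=60.2278
(1,0): Delta=-1.0000 Bond=174.4981
(1,1): Delta=-0.2401 Bond=64.8857
(2,0): Delta=-1.0000 Bond=230.3375
(2,1): Delta=-1.0000 Bond=230.3375
(2,2): Delta=-0.1733 Bond=63.3894
(3,0): Delta=-1.0000 Bond=304.0455
(3,1): Delta=-1.0000 Bond=304.0455
(3,2): Delta=-1.0000 Bond=304.0455
(3,3): Delta=-0.1006 Bond=49.7707
V0=8.9745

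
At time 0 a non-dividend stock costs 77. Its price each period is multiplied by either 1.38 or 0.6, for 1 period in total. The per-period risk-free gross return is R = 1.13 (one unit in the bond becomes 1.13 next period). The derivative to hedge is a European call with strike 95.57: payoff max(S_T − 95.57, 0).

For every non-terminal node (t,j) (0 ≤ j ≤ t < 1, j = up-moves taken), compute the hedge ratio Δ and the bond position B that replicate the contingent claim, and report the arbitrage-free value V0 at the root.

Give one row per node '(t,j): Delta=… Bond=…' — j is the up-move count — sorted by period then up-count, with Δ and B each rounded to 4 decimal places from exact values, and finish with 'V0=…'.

Risk-neutral probability p* = (R−d)/(u−d) = (1.13−0.6)/(1.38−0.6) = 0.6795.
Terminal payoffs: V(1,0)=0.0000, V(1,1)=10.6900
Node (0,0) S=77.0000: V=(p*·10.6900+(1−p*)·0.0000)/1.13=6.4281; Δ=(10.6900−0.0000)/(106.2600−46.2000)=0.1780; B=V−Δ·S=-7.2771
Each (Δ,B) replicates both successor values, so the strategy is self-financing and V0 is arbitrage-free.

(0,0): Delta=0.1780 Bond=-7.2771
V0=6.4281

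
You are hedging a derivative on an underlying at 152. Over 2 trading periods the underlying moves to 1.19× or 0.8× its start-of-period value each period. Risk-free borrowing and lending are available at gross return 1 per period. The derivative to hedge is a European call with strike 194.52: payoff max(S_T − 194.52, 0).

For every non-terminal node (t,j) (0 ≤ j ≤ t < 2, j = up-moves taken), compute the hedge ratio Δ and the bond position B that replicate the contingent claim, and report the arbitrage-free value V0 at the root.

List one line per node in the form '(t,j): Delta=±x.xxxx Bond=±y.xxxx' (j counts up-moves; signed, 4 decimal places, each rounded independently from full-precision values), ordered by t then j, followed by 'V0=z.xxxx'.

(0,0): Delta=0.1793 Bond=-21.8038
(1,0): Delta=0.0000 Bond=0.0000
(1,1): Delta=0.2938 Bond=-42.5173
V0=5.4509

The replicating-portfolio and risk-neutral prices coincide; use p* = (1−0.8)/(1.19−0.8) = 0.5128 for the latter.
Payoff layer (t=2): V(2,0)=0.0000, V(2,1)=0.0000, V(2,2)=20.7272
(1,0): S=121.6000. Δ = (V_up−V_dn)/(S_up−S_dn) = (0.0000−0.0000)/(144.7040−97.2800) = 0.0000. V = [p*·0.0000 + (1−p*)·0.0000]/1 = 0.0000. B = V − Δ·S = 0.0000.
(1,1): S=180.8800. Δ = (V_up−V_dn)/(S_up−S_dn) = (20.7272−0.0000)/(215.2472−144.7040) = 0.2938. V = [p*·20.7272 + (1−p*)·0.0000]/1 = 10.6293. B = V − Δ·S = -42.5173.
(0,0): S=152.0000. Δ = (V_up−V_dn)/(S_up−S_dn) = (10.6293−0.0000)/(180.8800−121.6000) = 0.1793. V = [p*·10.6293 + (1−p*)·0.0000]/1 = 5.4509. B = V − Δ·S = -21.8038.
The time-0 hedge costs 5.4509, which is the no-arbitrage price.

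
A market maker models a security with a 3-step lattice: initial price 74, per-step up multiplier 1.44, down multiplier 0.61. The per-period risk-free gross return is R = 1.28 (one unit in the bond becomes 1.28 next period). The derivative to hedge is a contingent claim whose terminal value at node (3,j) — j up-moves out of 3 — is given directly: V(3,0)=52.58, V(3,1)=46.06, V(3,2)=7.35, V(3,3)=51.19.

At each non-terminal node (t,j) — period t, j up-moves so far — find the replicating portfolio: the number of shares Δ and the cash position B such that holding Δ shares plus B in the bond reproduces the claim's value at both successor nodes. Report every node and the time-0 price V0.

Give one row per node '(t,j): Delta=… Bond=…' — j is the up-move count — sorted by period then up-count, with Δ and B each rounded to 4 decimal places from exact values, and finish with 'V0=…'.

Risk-neutral probability p* = (R−d)/(u−d) = (1.28−0.61)/(1.44−0.61) = 0.8072.
Terminal payoffs: V(3,0)=52.5800, V(3,1)=46.0600, V(3,2)=7.3500, V(3,3)=51.1900
  t=2,j=0: stock 27.5354 → up 39.6510 (V=46.0600), down 16.7966 (V=52.5800). Price 36.9663; hedge Δ=-0.2853, bond B=44.8217.
  t=2,j=1: stock 65.0016 → up 93.6023 (V=7.3500), down 39.6510 (V=46.0600). Price 11.5720; hedge Δ=-0.7175, bond B=58.2106.
  t=2,j=2: stock 153.4464 → up 220.9628 (V=51.1900), down 93.6023 (V=7.3500). Price 33.3898; hedge Δ=0.3442, bond B=-19.4295.
  t=1,j=0: stock 45.1400 → up 65.0016 (V=11.5720), down 27.5354 (V=36.9663). Price 12.8651; hedge Δ=-0.6778, bond B=43.4606.
  t=1,j=1: stock 106.5600 → up 153.4464 (V=33.3898), down 65.0016 (V=11.5720). Price 22.8000; hedge Δ=0.2467, bond B=-3.4865.
  t=0,j=0: stock 74.0000 → up 106.5600 (V=22.8000), down 45.1400 (V=12.8651). Price 16.3162; hedge Δ=0.1618, bond B=4.3465.
Self-financing check: at every node Δ·S+B equals the discounted successor values.

(0,0): Delta=0.1618 Bond=4.3465
(1,0): Delta=-0.6778 Bond=43.4606
(1,1): Delta=0.2467 Bond=-3.4865
(2,0): Delta=-0.2853 Bond=44.8217
(2,1): Delta=-0.7175 Bond=58.2106
(2,2): Delta=0.3442 Bond=-19.4295
V0=16.3162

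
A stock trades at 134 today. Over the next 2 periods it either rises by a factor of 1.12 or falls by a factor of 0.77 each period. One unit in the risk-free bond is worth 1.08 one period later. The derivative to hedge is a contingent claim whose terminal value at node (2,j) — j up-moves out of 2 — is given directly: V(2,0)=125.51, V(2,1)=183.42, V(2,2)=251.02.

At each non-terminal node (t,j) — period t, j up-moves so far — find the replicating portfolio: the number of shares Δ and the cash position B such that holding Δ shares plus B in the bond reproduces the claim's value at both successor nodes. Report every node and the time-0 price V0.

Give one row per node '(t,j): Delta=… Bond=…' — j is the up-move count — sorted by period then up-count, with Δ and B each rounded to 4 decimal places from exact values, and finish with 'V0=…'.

(0,0): Delta=1.3127 Bond=26.1643
(1,0): Delta=1.6036 Bond=-1.7519
(1,1): Delta=1.2869 Bond=32.1296
V0=202.0706

No-arbitrage ⇒ martingale measure with p* = (R−d)/(u−d) = 0.8857.
Terminal payoffs: V(2,0)=125.5100, V(2,1)=183.4200, V(2,2)=251.0200
(1,0): S=103.1800. Δ = (V_up−V_dn)/(S_up−S_dn) = (183.4200−125.5100)/(115.5616−79.4486) = 1.6036. V = [p*·183.4200 + (1−p*)·125.5100]/1.08 = 163.7053. B = V − Δ·S = -1.7519.
(1,1): S=150.0800. Δ = (V_up−V_dn)/(S_up−S_dn) = (251.0200−183.4200)/(168.0896−115.5616) = 1.2869. V = [p*·251.0200 + (1−p*)·183.4200]/1.08 = 225.2725. B = V − Δ·S = 32.1296.
(0,0): S=134.0000. Δ = (V_up−V_dn)/(S_up−S_dn) = (225.2725−163.7053)/(150.0800−103.1800) = 1.3127. V = [p*·225.2725 + (1−p*)·163.7053]/1.08 = 202.0706. B = V − Δ·S = 26.1643.
Check: Δ(0,0)·S0 + B(0,0) = 202.0706 = V0.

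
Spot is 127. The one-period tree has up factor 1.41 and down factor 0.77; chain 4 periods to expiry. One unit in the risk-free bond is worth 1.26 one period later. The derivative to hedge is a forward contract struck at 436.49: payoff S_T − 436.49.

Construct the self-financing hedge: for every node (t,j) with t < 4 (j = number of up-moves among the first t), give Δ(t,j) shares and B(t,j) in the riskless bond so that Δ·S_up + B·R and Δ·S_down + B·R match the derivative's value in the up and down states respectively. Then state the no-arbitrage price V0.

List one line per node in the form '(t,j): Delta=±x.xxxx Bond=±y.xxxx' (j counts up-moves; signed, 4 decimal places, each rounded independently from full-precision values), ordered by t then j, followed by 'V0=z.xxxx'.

(0,0): Delta=1.0000 Bond=-173.1778
(1,0): Delta=1.0000 Bond=-218.2040
(1,1): Delta=1.0000 Bond=-218.2040
(2,0): Delta=1.0000 Bond=-274.9370
(2,1): Delta=1.0000 Bond=-274.9370
(2,2): Delta=1.0000 Bond=-274.9370
(3,0): Delta=1.0000 Bond=-346.4206
(3,1): Delta=1.0000 Bond=-346.4206
(3,2): Delta=1.0000 Bond=-346.4206
(3,3): Delta=1.0000 Bond=-346.4206
V0=-46.1778

Under the risk-neutral measure, an up-move has probability p* = (R−d)/(u−d) = 0.7656 and values discount at R = 1.26.
Terminal values V(4,·): V(4,0)=-391.8456, V(4,1)=-354.7386, V(4,2)=-286.7894, V(4,3)=-162.3630, V(4,4)=65.4828
(3,0): S=57.9797. Δ = (V_up−V_dn)/(S_up−S_dn) = (-354.7386−-391.8456)/(81.7514−44.6444) = 1.0000. V = [p*·-354.7386 + (1−p*)·-391.8456]/1.26 = -288.4409. B = V − Δ·S = -346.4206.
(3,1): S=106.1706. Δ = (V_up−V_dn)/(S_up−S_dn) = (-286.7894−-354.7386)/(149.7006−81.7514) = 1.0000. V = [p*·-286.7894 + (1−p*)·-354.7386]/1.26 = -240.2500. B = V − Δ·S = -346.4206.
(3,2): S=194.4163. Δ = (V_up−V_dn)/(S_up−S_dn) = (-162.3630−-286.7894)/(274.1270−149.7006) = 1.0000. V = [p*·-162.3630 + (1−p*)·-286.7894]/1.26 = -152.0043. B = V − Δ·S = -346.4206.
(3,3): S=356.0091. Δ = (V_up−V_dn)/(S_up−S_dn) = (65.4828−-162.3630)/(501.9728−274.1270) = 1.0000. V = [p*·65.4828 + (1−p*)·-162.3630]/1.26 = 9.5884. B = V − Δ·S = -346.4206.
(2,0): S=75.2983. Δ = (V_up−V_dn)/(S_up−S_dn) = (-240.2500−-288.4409)/(106.1706−57.9797) = 1.0000. V = [p*·-240.2500 + (1−p*)·-288.4409]/1.26 = -199.6387. B = V − Δ·S = -274.9370.
(2,1): S=137.8839. Δ = (V_up−V_dn)/(S_up−S_dn) = (-152.0043−-240.2500)/(194.4163−106.1706) = 1.0000. V = [p*·-152.0043 + (1−p*)·-240.2500]/1.26 = -137.0531. B = V − Δ·S = -274.9370.
(2,2): S=252.4887. Δ = (V_up−V_dn)/(S_up−S_dn) = (9.5884−-152.0043)/(356.0091−194.4163) = 1.0000. V = [p*·9.5884 + (1−p*)·-152.0043]/1.26 = -22.4483. B = V − Δ·S = -274.9370.
(1,0): S=97.7900. Δ = (V_up−V_dn)/(S_up−S_dn) = (-137.0531−-199.6387)/(137.8839−75.2983) = 1.0000. V = [p*·-137.0531 + (1−p*)·-199.6387]/1.26 = -120.4140. B = V − Δ·S = -218.2040.
(1,1): S=179.0700. Δ = (V_up−V_dn)/(S_up−S_dn) = (-22.4483−-137.0531)/(252.4887−137.8839) = 1.0000. V = [p*·-22.4483 + (1−p*)·-137.0531]/1.26 = -39.1340. B = V − Δ·S = -218.2040.
(0,0): S=127.0000. Δ = (V_up−V_dn)/(S_up−S_dn) = (-39.1340−-120.4140)/(179.0700−97.7900) = 1.0000. V = [p*·-39.1340 + (1−p*)·-120.4140]/1.26 = -46.1778. B = V − Δ·S = -173.1778.
The time-0 hedge costs -46.1778, which is the no-arbitrage price.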